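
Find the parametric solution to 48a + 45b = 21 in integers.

Step 1: Compute gcd(48, 45) = 3.
Since 3 divides 21, solutions exist.

Step 2: Find a particular solution using extended Euclidean algorithm.
We get a₀ = 7, b₀ = -7.
Check: 48*7 + 45*-7 = 21 = 21 ✓

Step 3: Write the general solution.
a = 7 + (45/3)t = 7 + 15t
b = -7 - (48/3)t = -7 - 16t
for any integer t.

a = 7 + 15t, b = -7 - 16t for integer t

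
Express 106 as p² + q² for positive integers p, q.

We need to find integers p, q > 0 such that p² + q² = 106.
Trying p = 5: q² = 106 - 5² = 106 - 25 = 81
q = 9
Check: 5² + 9² = 25 + 81 = 106 ✓

106 = 5² + 9²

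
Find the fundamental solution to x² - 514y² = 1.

We seek the smallest positive integers (x, y) with x² - 514y² = 1, i.e., x² = 514y² + 1.
Try successive y values:
y = 1: x² = 514·1² + 1 = 515, not a perfect square
y = 2: x² = 514·2² + 1 = 2057, not a perfect square
y = 3: x² = 514·3² + 1 = 4627, not a perfect square
... continuing the search (or via continued fractions) ...
y = 204: x² = 514·204² + 1 = 21390625, x = 4625 ✓

Verify: 4625² - 514·204² = 21390625 - 21390624 = 1 ✓

x = 4625, y = 204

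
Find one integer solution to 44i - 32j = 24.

Step 1: Check solvability.
gcd(44, 32) = 4
Since 4 divides 24, solutions exist.

Step 2: Apply extended Euclidean algorithm to find gcd.
We find integers such that 44*x0 + 32*y0 = 4

Step 3: Scale the particular solution.
Multiply by 24/4 = 6:
i = 18, j = 24

Step 4: Verify.
44*(18) - 32*(24) = 24 = 24 ✓

i = 18, j = 24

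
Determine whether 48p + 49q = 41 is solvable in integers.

Step 1: Compute gcd(48, 49).
gcd(48, 49) = 1

Step 2: Check divisibility.
Does 1 divide 41? 41 = 1 x 41, so yes.

By the theorem on linear Diophantine equations, 48p + 49q = 41 has integer solutions if and only if gcd(48, 49) divides 41. Since 1 | 41, solutions exist.

Yes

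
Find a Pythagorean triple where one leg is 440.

We need the other leg and hypotenuse such that 440² + x² = c².
Take x = 384, c = 584: 440² + 384² = 193600 + 147456 = 341056 = 584² ✓
Triple: (440, 384, 584)

(440, 384, 584)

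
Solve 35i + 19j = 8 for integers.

Step 1: Check solvability.
gcd(35, 19) = 1
Since 1 divides 8, solutions exist.

Step 2: Apply extended Euclidean algorithm to find gcd.
We find integers such that 35*x0 + 19*y0 = 1

Step 3: Scale the particular solution.
Multiply by 8/1 = 8:
i = 48, j = -88

Step 4: Verify.
35*(48) + 19*(-88) = 8 = 8 ✓

i = 48, j = -88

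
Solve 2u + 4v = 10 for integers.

Step 1: Check solvability.
gcd(2, 4) = 2
Since 2 divides 10, solutions exist.

Step 2: Apply extended Euclidean algorithm to find gcd.
We find integers such that 2*x0 + 4*y0 = 2

Step 3: Scale the particular solution.
Multiply by 10/2 = 5:
u = 5, v = 0

Step 4: Verify.
2*(5) + 4*(0) = 10 = 10 ✓

u = 5, v = 0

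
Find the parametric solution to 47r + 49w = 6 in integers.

Step 1: Compute gcd(47, 49) = 1.
Since 1 divides 6, solutions exist.

Step 2: Find a particular solution using extended Euclidean algorithm.
We get r₀ = 144, w₀ = -138.
Check: 47*144 + 49*-138 = 6 = 6 ✓

Step 3: Write the general solution.
r = 144 + (49/1)t = 144 + 49t
w = -138 - (47/1)t = -138 - 47t
for any integer t.

r = 144 + 49t, w = -138 - 47t for integer t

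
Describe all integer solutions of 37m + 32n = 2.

Step 1: Compute gcd(37, 32) = 1.
Since 1 divides 2, solutions exist.

Step 2: Find a particular solution using extended Euclidean algorithm.
We get m₀ = 26, n₀ = -30.
Check: 37*26 + 32*-30 = 2 = 2 ✓

Step 3: Write the general solution.
m = 26 + (32/1)t = 26 + 32t
n = -30 - (37/1)t = -30 - 37t
for any integer t.

m = 26 + 32t, n = -30 - 37t for integer t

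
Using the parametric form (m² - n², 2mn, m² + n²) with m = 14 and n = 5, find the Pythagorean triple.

a = m² - n² = 196 - 25 = 171
b = 2mn = 2·14·5 = 140
c = m² + n² = 196 + 25 = 221
Verify: 171² + 140² = 29241 + 19600 = 48841 = 221² ✓

(171, 140, 221)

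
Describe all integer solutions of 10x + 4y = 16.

Step 1: Compute gcd(10, 4) = 2.
Since 2 divides 16, solutions exist.

Step 2: Find a particular solution using extended Euclidean algorithm.
We get x₀ = 8, y₀ = -16.
Check: 10*8 + 4*-16 = 16 = 16 ✓

Step 3: Write the general solution.
x = 8 + (4/2)t = 8 + 2t
y = -16 - (10/2)t = -16 - 5t
for any integer t.

x = 8 + 2t, y = -16 - 5t for integer t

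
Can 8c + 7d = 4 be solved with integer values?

Step 1: Compute gcd(8, 7).
gcd(8, 7) = 1

Step 2: Check divisibility.
Does 1 divide 4? 4 = 1 x 4, so yes.

By the theorem on linear Diophantine equations, 8c + 7d = 4 has integer solutions if and only if gcd(8, 7) divides 4. Since 1 | 4, solutions exist.

Yes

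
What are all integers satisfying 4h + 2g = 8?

Step 1: Compute gcd(4, 2) = 2.
Since 2 divides 8, solutions exist.

Step 2: Find a particular solution using extended Euclidean algorithm.
We get h₀ = 0, g₀ = 4.
Check: 4*0 + 2*4 = 8 = 8 ✓

Step 3: Write the general solution.
h = 0 + (2/2)t = 0 + 1t
g = 4 - (4/2)t = 4 - 2t
for any integer t.

h = 0 + 1t, g = 4 - 2t for integer t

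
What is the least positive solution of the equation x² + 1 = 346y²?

We need x² = 346y² - 1. Try successive y:
y = 1: x² = 346·1² - 1 = 345, not a perfect square
y = 2: x² = 346·2² - 1 = 1383, not a perfect square
y = 3: x² = 346·3² - 1 = 3113, not a perfect square
...
y = 5: x² = 346·5² - 1 = 8649 = 93² ✓
Check: 93² - 346·5² = 8649 - 8650 = -1 ✓

x = 93, y = 5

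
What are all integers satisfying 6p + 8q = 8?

Step 1: Compute gcd(6, 8) = 2.
Since 2 divides 8, solutions exist.

Step 2: Find a particular solution using extended Euclidean algorithm.
We get p₀ = -4, q₀ = 4.
Check: 6*-4 + 8*4 = 8 = 8 ✓

Step 3: Write the general solution.
p = -4 + (8/2)t = -4 + 4t
q = 4 - (6/2)t = 4 - 3t
for any integer t.

p = -4 + 4t, q = 4 - 3t for integer t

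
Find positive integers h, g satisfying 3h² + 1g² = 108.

Try small values of h and check whether (108 - 3h²)/1 is a perfect square.
h = 3: 3·3² = 27, so 1g² = 108 - 27 = 81, giving g² = 81, g = 9.
Check: 3·3² + 1·9² = 27 + 81 = 108 ✓

h = 3, g = 9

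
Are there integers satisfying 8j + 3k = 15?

Step 1: Compute gcd(8, 3).
gcd(8, 3) = 1

Step 2: Check divisibility.
Does 1 divide 15? 15 = 1 x 15, so yes.

By the theorem on linear Diophantine equations, 8j + 3k = 15 has integer solutions if and only if gcd(8, 3) divides 15. Since 1 | 15, solutions exist.

Yes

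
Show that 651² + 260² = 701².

Compute a² + b² = 651² + 260² = 423801 + 67600 = 491401
Compute c² = 701² = 491401
Since 491401 = 491401, confirmed.

Yes, it is a Pythagorean triple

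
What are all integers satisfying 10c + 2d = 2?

Step 1: Compute gcd(10, 2) = 2.
Since 2 divides 2, solutions exist.

Step 2: Find a particular solution using extended Euclidean algorithm.
We get c₀ = 0, d₀ = 1.
Check: 10*0 + 2*1 = 2 = 2 ✓

Step 3: Write the general solution.
c = 0 + (2/2)t = 0 + 1t
d = 1 - (10/2)t = 1 - 5t
for any integer t.

c = 0 + 1t, d = 1 - 5t for integer t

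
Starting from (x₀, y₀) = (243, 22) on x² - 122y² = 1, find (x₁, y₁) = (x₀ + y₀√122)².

Solutions to x² - Dy² = 1 are generated by powers of (x₀ + y₀√D).
The next solution satisfies x₁ + y₁√122 = (x₀ + y₀√122)², giving:
x₁ = x₀² + 122y₀² = 243² + 122·22² = 59049 + 59048 = 118097
y₁ = 2x₀y₀ = 2·243·22 = 10692

Verify: 118097² - 122·10692² = 13946901409 - 13946901408 = 1 ✓

x = 118097, y = 10692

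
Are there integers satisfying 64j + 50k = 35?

Step 1: Compute gcd(64, 50).
gcd(64, 50) = 2

Step 2: Check divisibility.
Does 2 divide 35? 35 = 2 x 17 + 1, so no.

By the theorem on linear Diophantine equations, 64j + 50k = 35 has integer solutions if and only if gcd(64, 50) divides 35. Since 2 does not divide 35, no solutions exist.

No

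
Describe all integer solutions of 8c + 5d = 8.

Step 1: Compute gcd(8, 5) = 1.
Since 1 divides 8, solutions exist.

Step 2: Find a particular solution using extended Euclidean algorithm.
We get c₀ = 16, d₀ = -24.
Check: 8*16 + 5*-24 = 8 = 8 ✓

Step 3: Write the general solution.
c = 16 + (5/1)t = 16 + 5t
d = -24 - (8/1)t = -24 - 8t
for any integer t.

c = 16 + 5t, d = -24 - 8t for integer t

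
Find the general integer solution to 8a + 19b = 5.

Step 1: Compute gcd(8, 19) = 1.
Since 1 divides 5, solutions exist.

Step 2: Find a particular solution using extended Euclidean algorithm.
We get a₀ = -35, b₀ = 15.
Check: 8*-35 + 19*15 = 5 = 5 ✓

Step 3: Write the general solution.
a = -35 + (19/1)t = -35 + 19t
b = 15 - (8/1)t = 15 - 8t
for any integer t.

a = -35 + 19t, b = 15 - 8t for integer t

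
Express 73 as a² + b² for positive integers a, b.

We need to find integers a, b > 0 such that a² + b² = 73.
Trying a = 3: b² = 73 - 3² = 73 - 9 = 64
b = 8
Check: 3² + 8² = 9 + 64 = 73 ✓

73 = 3² + 8²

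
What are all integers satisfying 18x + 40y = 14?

Step 1: Compute gcd(18, 40) = 2.
Since 2 divides 14, solutions exist.

Step 2: Find a particular solution using extended Euclidean algorithm.
We get x₀ = 63, y₀ = -28.
Check: 18*63 + 40*-28 = 14 = 14 ✓

Step 3: Write the general solution.
x = 63 + (40/2)t = 63 + 20t
y = -28 - (18/2)t = -28 - 9t
for any integer t.

x = 63 + 20t, y = -28 - 9t for integer t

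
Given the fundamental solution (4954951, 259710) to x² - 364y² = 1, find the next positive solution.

Solutions to x² - Dy² = 1 are generated by powers of (x₀ + y₀√D).
The next solution satisfies x₁ + y₁√364 = (x₀ + y₀√364)², giving:
x₁ = x₀² + 364y₀² = 4954951² + 364·259710² = 24551539412401 + 24551539412400 = 49103078824801
y₁ = 2x₀y₀ = 2·4954951·259710 = 2573700648420

Verify: 49103078824801² - 364·2573700648420² = 2411112350074620355252689601 - 2411112350074620355252689600 = 1 ✓

x = 49103078824801, y = 2573700648420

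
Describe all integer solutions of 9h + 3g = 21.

Step 1: Compute gcd(9, 3) = 3.
Since 3 divides 21, solutions exist.

Step 2: Find a particular solution using extended Euclidean algorithm.
We get h₀ = 0, g₀ = 7.
Check: 9*0 + 3*7 = 21 = 21 ✓

Step 3: Write the general solution.
h = 0 + (3/3)t = 0 + 1t
g = 7 - (9/3)t = 7 - 3t
for any integer t.

h = 0 + 1t, g = 7 - 3t for integer t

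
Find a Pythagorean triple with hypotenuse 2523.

We need a² + b² = 2523² = 6365529.
Trying: 123² + 2520² = 15129 + 6350400 = 6365529 ✓

(123, 2520, 2523)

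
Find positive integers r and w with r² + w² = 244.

We need to find integers r, w > 0 such that r² + w² = 244.
Trying r = 10: w² = 244 - 10² = 244 - 100 = 144
w = 12
Check: 10² + 12² = 100 + 144 = 244 ✓

244 = 10² + 12²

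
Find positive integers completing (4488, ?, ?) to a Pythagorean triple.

We need the other leg and hypotenuse such that 4488² + x² = c².
Take x = 9920, c = 10888: 4488² + 9920² = 20142144 + 98406400 = 118548544 = 10888² ✓
Triple: (4488, 9920, 10888)

(4488, 9920, 10888)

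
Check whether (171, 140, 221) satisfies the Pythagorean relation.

Compute a² + b²:
171² + 140² = 29241 + 19600 = 48841
Compute c²:
221² = 48841
Since 48841 = 48841, it is a Pythagorean triple.

Yes, it is a Pythagorean triple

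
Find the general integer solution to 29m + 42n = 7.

Step 1: Compute gcd(29, 42) = 1.
Since 1 divides 7, solutions exist.

Step 2: Find a particular solution using extended Euclidean algorithm.
We get m₀ = -91, n₀ = 63.
Check: 29*-91 + 42*63 = 7 = 7 ✓

Step 3: Write the general solution.
m = -91 + (42/1)t = -91 + 42t
n = 63 - (29/1)t = 63 - 29t
for any integer t.

m = -91 + 42t, n = 63 - 29t for integer t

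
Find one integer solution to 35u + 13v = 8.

Step 1: Check solvability.
gcd(35, 13) = 1
Since 1 divides 8, solutions exist.

Step 2: Apply extended Euclidean algorithm to find gcd.
We find integers such that 35*x0 + 13*y0 = 1

Step 3: Scale the particular solution.
Multiply by 8/1 = 8:
u = 24, v = -64

Step 4: Verify.
35*(24) + 13*(-64) = 8 = 8 ✓

u = 24, v = -64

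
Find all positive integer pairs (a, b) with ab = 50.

The positive divisors of 50 are: 1, 2, 5, 10, 25, 50.
Each divisor d gives the pair (d, 50/d):
(1, 50), (2, 25), (5, 10), (10, 5), (25, 2), (50, 1)

(1, 50), (2, 25), (5, 10), (10, 5), (25, 2), (50, 1)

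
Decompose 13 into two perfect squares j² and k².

We need to find integers j, k > 0 such that j² + k² = 13.
Trying j = 2: k² = 13 - 2² = 13 - 4 = 9
k = 3
Check: 2² + 3² = 4 + 9 = 13 ✓

13 = 2² + 3²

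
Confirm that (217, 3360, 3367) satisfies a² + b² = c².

Compute a² + b² = 217² + 3360² = 47089 + 11289600 = 11336689
Compute c² = 3367² = 11336689
Since 11336689 = 11336689, confirmed.

Yes, it is a Pythagorean triple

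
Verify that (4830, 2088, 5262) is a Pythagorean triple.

Compute a² + b² = 4830² + 2088² = 23328900 + 4359744 = 27688644
Compute c² = 5262² = 27688644
Since 27688644 = 27688644, confirmed.

Yes, it is a Pythagorean triple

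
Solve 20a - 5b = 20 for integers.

Step 1: Check solvability.
gcd(20, 5) = 5
Since 5 divides 20, solutions exist.

Step 2: Apply extended Euclidean algorithm to find gcd.
We find integers such that 20*x0 + 5*y0 = 5

Step 3: Scale the particular solution.
Multiply by 20/5 = 4:
a = 0, b = -4

Step 4: Verify.
20*(0) - 5*(-4) = 20 = 20 ✓

a = 0, b = -4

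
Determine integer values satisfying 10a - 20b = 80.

Step 1: Check solvability.
gcd(10, 20) = 10
Since 10 divides 80, solutions exist.

Step 2: Apply extended Euclidean algorithm to find gcd.
We find integers such that 10*x0 + 20*y0 = 10

Step 3: Scale the particular solution.
Multiply by 80/10 = 8:
a = 8, b = 0

Step 4: Verify.
10*(8) - 20*(0) = 80 = 80 ✓

a = 8, b = 0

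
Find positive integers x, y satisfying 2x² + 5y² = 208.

Try small values of x and check whether (208 - 2x²)/5 is a perfect square.
x = 8: 2·8² = 128, so 5y² = 208 - 128 = 80, giving y² = 16, y = 4.
Check: 2·8² + 5·4² = 128 + 80 = 208 ✓

x = 8, y = 4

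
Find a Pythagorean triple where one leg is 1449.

We need the other leg and hypotenuse such that 1449² + x² = c².
Take x = 1568, c = 2135: 1449² + 1568² = 2099601 + 2458624 = 4558225 = 2135² ✓
Triple: (1449, 1568, 2135)

(1449, 1568, 2135)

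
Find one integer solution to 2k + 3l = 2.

Step 1: Check solvability.
gcd(2, 3) = 1
Since 1 divides 2, solutions exist.

Step 2: Apply extended Euclidean algorithm to find gcd.
We find integers such that 2*x0 + 3*y0 = 1

Step 3: Scale the particular solution.
Multiply by 2/1 = 2:
k = -2, l = 2

Step 4: Verify.
2*(-2) + 3*(2) = 2 = 2 ✓

k = -2, l = 2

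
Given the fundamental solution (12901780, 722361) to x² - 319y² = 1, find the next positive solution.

Solutions to x² - Dy² = 1 are generated by powers of (x₀ + y₀√D).
The next solution satisfies x₁ + y₁√319 = (x₀ + y₀√319)², giving:
x₁ = x₀² + 319y₀² = 12901780² + 319·722361² = 166455927168400 + 166455927168399 = 332911854336799
y₁ = 2x₀y₀ = 2·12901780·722361 = 18639485405160

Verify: 332911854336799² - 319·18639485405160² = 110830302757966075144125566401 - 110830302757966075144125566400 = 1 ✓

x = 332911854336799, y = 18639485405160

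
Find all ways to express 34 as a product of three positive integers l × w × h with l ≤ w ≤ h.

Iterate l from 1 to ⌊34^(1/3)⌋. For each l dividing 34, iterate w ≥ l with w dividing 34/l, and set h = 34/(l·w).
Triples found (2): (1×1×34), (1×2×17)

(1×1×34), (1×2×17)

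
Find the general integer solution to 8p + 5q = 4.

Step 1: Compute gcd(8, 5) = 1.
Since 1 divides 4, solutions exist.

Step 2: Find a particular solution using extended Euclidean algorithm.
We get p₀ = 8, q₀ = -12.
Check: 8*8 + 5*-12 = 4 = 4 ✓

Step 3: Write the general solution.
p = 8 + (5/1)t = 8 + 5t
q = -12 - (8/1)t = -12 - 8t
for any integer t.

p = 8 + 5t, q = -12 - 8t for integer t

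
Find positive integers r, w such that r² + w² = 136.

Search for r with 136 - r² a perfect square.
r = 6: 136 - 6² = 136 - 36 = 100 = 10² ✓
So r = 6, w = 10.

r = 6, w = 10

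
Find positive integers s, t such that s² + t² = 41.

Search for s with 41 - s² a perfect square.
s = 4: 41 - 4² = 41 - 16 = 25 = 5² ✓
So s = 4, t = 5.

s = 4, t = 5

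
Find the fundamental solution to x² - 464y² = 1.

We seek the smallest positive integers (x, y) with x² - 464y² = 1, i.e., x² = 464y² + 1.
Try successive y values:
y = 1: x² = 464·1² + 1 = 465, not a perfect square
y = 2: x² = 464·2² + 1 = 1857, not a perfect square
y = 3: x² = 464·3² + 1 = 4177, not a perfect square
... continuing the search (or via continued fractions) ...
y = 455: x² = 464·455² + 1 = 96059601, x = 9801 ✓

Verify: 9801² - 464·455² = 96059601 - 96059600 = 1 ✓

x = 9801, y = 455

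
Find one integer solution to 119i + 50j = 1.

Step 1: Check solvability.
gcd(119, 50) = 1
Since 1 divides 1, solutions exist.

Step 2: Apply extended Euclidean algorithm to find gcd.
We find integers such that 119*x0 + 50*y0 = 1

Step 3: Scale the particular solution.
Multiply by 1/1 = 1:
i = -21, j = 50

Step 4: Verify.
119*(-21) + 50*(50) = 1 = 1 ✓

i = -21, j = 50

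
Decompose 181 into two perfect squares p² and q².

We need to find integers p, q > 0 such that p² + q² = 181.
Trying p = 9: q² = 181 - 9² = 181 - 81 = 100
q = 10
Check: 9² + 10² = 81 + 100 = 181 ✓

181 = 9² + 10²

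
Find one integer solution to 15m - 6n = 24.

Step 1: Check solvability.
gcd(15, 6) = 3
Since 3 divides 24, solutions exist.

Step 2: Apply extended Euclidean algorithm to find gcd.
We find integers such that 15*x0 + 6*y0 = 3

Step 3: Scale the particular solution.
Multiply by 24/3 = 8:
m = 8, n = 16

Step 4: Verify.
15*(8) - 6*(16) = 24 = 24 ✓

m = 8, n = 16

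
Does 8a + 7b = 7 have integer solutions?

Step 1: Compute gcd(8, 7).
gcd(8, 7) = 1

Step 2: Check divisibility.
Does 1 divide 7? 7 = 1 x 7, so yes.

By the theorem on linear Diophantine equations, 8a + 7b = 7 has integer solutions if and only if gcd(8, 7) divides 7. Since 1 | 7, solutions exist.

Yes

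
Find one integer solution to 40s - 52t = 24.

Step 1: Check solvability.
gcd(40, 52) = 4
Since 4 divides 24, solutions exist.

Step 2: Apply extended Euclidean algorithm to find gcd.
We find integers such that 40*x0 + 52*y0 = 4

Step 3: Scale the particular solution.
Multiply by 24/4 = 6:
s = 24, t = 18

Step 4: Verify.
40*(24) - 52*(18) = 24 = 24 ✓

s = 24, t = 18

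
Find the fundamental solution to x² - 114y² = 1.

We seek the smallest positive integers (x, y) with x² - 114y² = 1, i.e., x² = 114y² + 1.
Try successive y values:
y = 1: x² = 114·1² + 1 = 115, not a perfect square
y = 2: x² = 114·2² + 1 = 457, not a perfect square
y = 3: x² = 114·3² + 1 = 1027, not a perfect square
... continuing the search (or via continued fractions) ...
y = 96: x² = 114·96² + 1 = 1050625, x = 1025 ✓

Verify: 1025² - 114·96² = 1050625 - 1050624 = 1 ✓

x = 1025, y = 96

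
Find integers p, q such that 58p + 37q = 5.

Step 1: Check solvability.
gcd(58, 37) = 1
Since 1 divides 5, solutions exist.

Step 2: Apply extended Euclidean algorithm to find gcd.
We find integers such that 58*x0 + 37*y0 = 1

Step 3: Scale the particular solution.
Multiply by 5/1 = 5:
p = -35, q = 55

Step 4: Verify.
58*(-35) + 37*(55) = 5 = 5 ✓

p = -35, q = 55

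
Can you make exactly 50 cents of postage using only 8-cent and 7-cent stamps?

We need non-negative x, y with 8x + 7y = 50.
gcd(8, 7) = 1 divides 50, so integer solutions exist.
Search for a non-negative one: x = 1 gives 7y = 50 - 8 = 42, so y = 6.
Check: 8·1 + 7·6 = 50 ✓

Yes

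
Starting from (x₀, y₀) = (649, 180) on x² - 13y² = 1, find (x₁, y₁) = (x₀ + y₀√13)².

Solutions to x² - Dy² = 1 are generated by powers of (x₀ + y₀√D).
The next solution satisfies x₁ + y₁√13 = (x₀ + y₀√13)², giving:
x₁ = x₀² + 13y₀² = 649² + 13·180² = 421201 + 421200 = 842401
y₁ = 2x₀y₀ = 2·649·180 = 233640

Verify: 842401² - 13·233640² = 709639444801 - 709639444800 = 1 ✓

x = 842401, y = 233640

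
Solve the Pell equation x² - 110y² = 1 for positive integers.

We seek the smallest positive integers (x, y) with x² - 110y² = 1, i.e., x² = 110y² + 1.
Try successive y values:
y = 1: x² = 110·1² + 1 = 111, not a perfect square
y = 2: x² = 110·2² + 1 = 441, x = 21 ✓

Verify: 21² - 110·2² = 441 - 440 = 1 ✓

x = 21, y = 2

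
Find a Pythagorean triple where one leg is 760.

We need the other leg and hypotenuse such that 760² + x² = c².
Take x = 39, c = 761: 760² + 39² = 577600 + 1521 = 579121 = 761² ✓
Triple: (39, 760, 761)

(39, 760, 761)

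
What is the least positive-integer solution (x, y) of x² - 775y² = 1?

We seek the smallest positive integers (x, y) with x² - 775y² = 1, i.e., x² = 775y² + 1.
Try successive y values:
y = 1: x² = 775·1² + 1 = 776, not a perfect square
y = 2: x² = 775·2² + 1 = 3101, not a perfect square
y = 3: x² = 775·3² + 1 = 6976, not a perfect square
... continuing the search (or via continued fractions) ...
y = 165984: x² = 775·165984² + 1 = 21351783398401, x = 4620799 ✓

Verify: 4620799² - 775·165984² = 21351783398401 - 21351783398400 = 1 ✓

x = 4620799, y = 165984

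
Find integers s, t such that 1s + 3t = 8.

Step 1: Check solvability.
gcd(1, 3) = 1
Since 1 divides 8, solutions exist.

Step 2: Apply extended Euclidean algorithm to find gcd.
We find integers such that 1*x0 + 3*y0 = 1

Step 3: Scale the particular solution.
Multiply by 8/1 = 8:
s = 8, t = 0

Step 4: Verify.
1*(8) + 3*(0) = 8 = 8 ✓

s = 8, t = 0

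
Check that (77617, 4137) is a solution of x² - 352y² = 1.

Compute x² = 77617² = 6024398689
Compute 352y² = 352·4137² = 352·17114769 = 6024398688
x² - 352y² = 6024398689 - 6024398688 = 1
Since this equals 1, (77617, 4137) is a solution.

Yes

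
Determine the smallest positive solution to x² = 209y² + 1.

We seek the smallest positive integers (x, y) with x² - 209y² = 1, i.e., x² = 209y² + 1.
Try successive y values:
y = 1: x² = 209·1² + 1 = 210, not a perfect square
y = 2: x² = 209·2² + 1 = 837, not a perfect square
y = 3: x² = 209·3² + 1 = 1882, not a perfect square
... continuing the search (or via continued fractions) ...
y = 3220: x² = 209·3220² + 1 = 2166995601, x = 46551 ✓

Verify: 46551² - 209·3220² = 2166995601 - 2166995600 = 1 ✓

x = 46551, y = 3220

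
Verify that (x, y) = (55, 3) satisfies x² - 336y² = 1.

Compute x² = 55² = 3025
Compute 336y² = 336·3² = 336·9 = 3024
x² - 336y² = 3025 - 3024 = 1
Since this equals 1, (55, 3) is a solution.

Yes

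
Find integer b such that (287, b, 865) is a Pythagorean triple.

b² = c² - a² = 865² - 287² = 748225 - 82369 = 665856
b = sqrt(665856) = 816

816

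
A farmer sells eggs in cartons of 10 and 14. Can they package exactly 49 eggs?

We need non-negative a, b with 10a + 14b = 49.
gcd(10, 14) = 2, and 2 does not divide 49.
No integer solutions exist.

No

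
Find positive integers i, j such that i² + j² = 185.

Search for i with 185 - i² a perfect square.
i = 4: 185 - 4² = 185 - 16 = 169 = 13² ✓
So i = 4, j = 13.

i = 4, j = 13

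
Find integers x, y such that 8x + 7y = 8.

Step 1: Check solvability.
gcd(8, 7) = 1
Since 1 divides 8, solutions exist.

Step 2: Apply extended Euclidean algorithm to find gcd.
We find integers such that 8*x0 + 7*y0 = 1

Step 3: Scale the particular solution.
Multiply by 8/1 = 8:
x = 8, y = -8

Step 4: Verify.
8*(8) + 7*(-8) = 8 = 8 ✓

x = 8, y = -8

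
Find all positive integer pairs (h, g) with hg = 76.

The positive divisors of 76 are: 1, 2, 4, 19, 38, 76.
Each divisor d gives the pair (d, 76/d):
(1, 76), (2, 38), (4, 19), (19, 4), (38, 2), (76, 1)

(1, 76), (2, 38), (4, 19), (19, 4), (38, 2), (76, 1)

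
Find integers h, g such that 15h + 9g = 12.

Step 1: Check solvability.
gcd(15, 9) = 3
Since 3 divides 12, solutions exist.

Step 2: Apply extended Euclidean algorithm to find gcd.
We find integers such that 15*x0 + 9*y0 = 3

Step 3: Scale the particular solution.
Multiply by 12/3 = 4:
h = -4, g = 8

Step 4: Verify.
15*(-4) + 9*(8) = 12 = 12 ✓

h = -4, g = 8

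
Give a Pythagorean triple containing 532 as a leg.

We need the other leg and hypotenuse such that 532² + x² = c².
Take x = 2499, c = 2555: 532² + 2499² = 283024 + 6245001 = 6528025 = 2555² ✓
Triple: (2499, 532, 2555)

(2499, 532, 2555)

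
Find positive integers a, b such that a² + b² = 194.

Search for a with 194 - a² a perfect square.
a = 5: 194 - 5² = 194 - 25 = 169 = 13² ✓
So a = 5, b = 13.

a = 5, b = 13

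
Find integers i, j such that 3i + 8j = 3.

Step 1: Check solvability.
gcd(3, 8) = 1
Since 1 divides 3, solutions exist.

Step 2: Apply extended Euclidean algorithm to find gcd.
We find integers such that 3*x0 + 8*y0 = 1

Step 3: Scale the particular solution.
Multiply by 3/1 = 3:
i = 9, j = -3

Step 4: Verify.
3*(9) + 8*(-3) = 3 = 3 ✓

i = 9, j = -3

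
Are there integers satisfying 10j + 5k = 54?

Step 1: Compute gcd(10, 5).
gcd(10, 5) = 5

Step 2: Check divisibility.
Does 5 divide 54? 54 = 5 x 10 + 4, so no.

By the theorem on linear Diophantine equations, 10j + 5k = 54 has integer solutions if and only if gcd(10, 5) divides 54. Since 5 does not divide 54, no solutions exist.

No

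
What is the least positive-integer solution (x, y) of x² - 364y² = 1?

We seek the smallest positive integers (x, y) with x² - 364y² = 1, i.e., x² = 364y² + 1.
Try successive y values:
y = 1: x² = 364·1² + 1 = 365, not a perfect square
y = 2: x² = 364·2² + 1 = 1457, not a perfect square
y = 3: x² = 364·3² + 1 = 3277, not a perfect square
... continuing the search (or via continued fractions) ...
y = 259710: x² = 364·259710² + 1 = 24551539412401, x = 4954951 ✓

Verify: 4954951² - 364·259710² = 24551539412401 - 24551539412400 = 1 ✓

x = 4954951, y = 259710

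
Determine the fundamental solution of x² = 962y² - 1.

We need x² = 962y² - 1. Try successive y:
y = 1: x² = 962·1² - 1 = 961 = 31² ✓
Check: 31² - 962·1² = 961 - 962 = -1 ✓

x = 31, y = 1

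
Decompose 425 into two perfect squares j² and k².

We need to find integers j, k > 0 such that j² + k² = 425.
Trying j = 5: k² = 425 - 5² = 425 - 25 = 400
k = 20
Check: 5² + 20² = 25 + 400 = 425 ✓

425 = 5² + 20²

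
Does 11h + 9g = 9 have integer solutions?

Step 1: Compute gcd(11, 9).
gcd(11, 9) = 1

Step 2: Check divisibility.
Does 1 divide 9? 9 = 1 x 9, so yes.

By the theorem on linear Diophantine equations, 11h + 9g = 9 has integer solutions if and only if gcd(11, 9) divides 9. Since 1 | 9, solutions exist.

Yes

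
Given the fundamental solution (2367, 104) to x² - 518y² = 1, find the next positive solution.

Solutions to x² - Dy² = 1 are generated by powers of (x₀ + y₀√D).
The next solution satisfies x₁ + y₁√518 = (x₀ + y₀√518)², giving:
x₁ = x₀² + 518y₀² = 2367² + 518·104² = 5602689 + 5602688 = 11205377
y₁ = 2x₀y₀ = 2·2367·104 = 492336

Verify: 11205377² - 518·492336² = 125560473712129 - 125560473712128 = 1 ✓

x = 11205377, y = 492336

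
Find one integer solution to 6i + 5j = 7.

Step 1: Check solvability.
gcd(6, 5) = 1
Since 1 divides 7, solutions exist.

Step 2: Apply extended Euclidean algorithm to find gcd.
We find integers such that 6*x0 + 5*y0 = 1

Step 3: Scale the particular solution.
Multiply by 7/1 = 7:
i = 7, j = -7

Step 4: Verify.
6*(7) + 5*(-7) = 7 = 7 ✓

i = 7, j = -7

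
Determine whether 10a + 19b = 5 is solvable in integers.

Step 1: Compute gcd(10, 19).
gcd(10, 19) = 1

Step 2: Check divisibility.
Does 1 divide 5? 5 = 1 x 5, so yes.

By the theorem on linear Diophantine equations, 10a + 19b = 5 has integer solutions if and only if gcd(10, 19) divides 5. Since 1 | 5, solutions exist.

Yes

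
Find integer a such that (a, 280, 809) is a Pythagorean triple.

a² = c² - b² = 809² - 280² = 654481 - 78400 = 576081
a = sqrt(576081) = 759

759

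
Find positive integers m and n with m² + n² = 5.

We need to find integers m, n > 0 such that m² + n² = 5.
Trying m = 1: n² = 5 - 1² = 5 - 1 = 4
n = 2
Check: 1² + 2² = 1 + 4 = 5 ✓

5 = 1² + 2²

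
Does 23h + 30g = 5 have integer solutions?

Step 1: Compute gcd(23, 30).
gcd(23, 30) = 1

Step 2: Check divisibility.
Does 1 divide 5? 5 = 1 x 5, so yes.

By the theorem on linear Diophantine equations, 23h + 30g = 5 has integer solutions if and only if gcd(23, 30) divides 5. Since 1 | 5, solutions exist.

Yes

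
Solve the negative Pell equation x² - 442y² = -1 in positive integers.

We need x² = 442y² - 1. Try successive y:
y = 1: x² = 442·1² - 1 = 441 = 21² ✓
Check: 21² - 442·1² = 441 - 442 = -1 ✓

x = 21, y = 1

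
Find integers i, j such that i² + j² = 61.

We need to find integers i, j > 0 such that i² + j² = 61.
Trying i = 5: j² = 61 - 5² = 61 - 25 = 36
j = 6
Check: 5² + 6² = 25 + 36 = 61 ✓

61 = 5² + 6²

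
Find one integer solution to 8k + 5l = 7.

Step 1: Check solvability.
gcd(8, 5) = 1
Since 1 divides 7, solutions exist.

Step 2: Apply extended Euclidean algorithm to find gcd.
We find integers such that 8*x0 + 5*y0 = 1

Step 3: Scale the particular solution.
Multiply by 7/1 = 7:
k = 14, l = -21

Step 4: Verify.
8*(14) + 5*(-21) = 7 = 7 ✓

k = 14, l = -21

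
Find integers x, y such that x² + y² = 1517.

We need to find integers x, y > 0 such that x² + y² = 1517.
Trying x = 19: y² = 1517 - 19² = 1517 - 361 = 1156
y = 34
Check: 19² + 34² = 361 + 1156 = 1517 ✓

1517 = 19² + 34²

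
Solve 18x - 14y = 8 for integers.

Step 1: Check solvability.
gcd(18, 14) = 2
Since 2 divides 8, solutions exist.

Step 2: Apply extended Euclidean algorithm to find gcd.
We find integers such that 18*x0 + 14*y0 = 2

Step 3: Scale the particular solution.
Multiply by 8/2 = 4:
x = -12, y = -16

Step 4: Verify.
18*(-12) - 14*(-16) = 8 = 8 ✓

x = -12, y = -16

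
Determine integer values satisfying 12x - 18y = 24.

Step 1: Check solvability.
gcd(12, 18) = 6
Since 6 divides 24, solutions exist.

Step 2: Apply extended Euclidean algorithm to find gcd.
We find integers such that 12*x0 + 18*y0 = 6

Step 3: Scale the particular solution.
Multiply by 24/6 = 4:
x = -4, y = -4

Step 4: Verify.
12*(-4) - 18*(-4) = 24 = 24 ✓

x = -4, y = -4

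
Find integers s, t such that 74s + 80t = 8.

Step 1: Check solvability.
gcd(74, 80) = 2
Since 2 divides 8, solutions exist.

Step 2: Apply extended Euclidean algorithm to find gcd.
We find integers such that 74*x0 + 80*y0 = 2

Step 3: Scale the particular solution.
Multiply by 8/2 = 4:
s = 52, t = -48

Step 4: Verify.
74*(52) + 80*(-48) = 8 = 8 ✓

s = 52, t = -48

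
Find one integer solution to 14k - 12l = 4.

Step 1: Check solvability.
gcd(14, 12) = 2
Since 2 divides 4, solutions exist.

Step 2: Apply extended Euclidean algorithm to find gcd.
We find integers such that 14*x0 + 12*y0 = 2

Step 3: Scale the particular solution.
Multiply by 4/2 = 2:
k = 2, l = 2

Step 4: Verify.
14*(2) - 12*(2) = 4 = 4 ✓

k = 2, l = 2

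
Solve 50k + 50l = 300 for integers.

Step 1: Check solvability.
gcd(50, 50) = 50
Since 50 divides 300, solutions exist.

Step 2: Apply extended Euclidean algorithm to find gcd.
We find integers such that 50*x0 + 50*y0 = 50

Step 3: Scale the particular solution.
Multiply by 300/50 = 6:
k = 0, l = 6

Step 4: Verify.
50*(0) + 50*(6) = 300 = 300 ✓

k = 0, l = 6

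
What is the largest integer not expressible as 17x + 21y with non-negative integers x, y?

For two coprime denominations a and b, the Frobenius number (largest value not representable as a non-negative combination) is ab - a - b.
Here gcd(17, 21) = 1, so they are coprime.
F(17, 21) = 17·21 - 17 - 21 = 357 - 38 = 319

319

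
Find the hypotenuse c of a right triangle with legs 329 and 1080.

c² = a² + b² = 329² + 1080² = 108241 + 1166400 = 1274641
c = sqrt(1274641) = 1129

1129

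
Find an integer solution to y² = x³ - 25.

Try small integer x values and check whether x³ - 25 is a perfect square.
x = 5: x³ - 25 = 5³ - 25 = 125 - 25 = 100
Is 100 a perfect square? 10² = 100 ✓
So (x, y) = (5, 10) is a solution.

x = 5, y = 10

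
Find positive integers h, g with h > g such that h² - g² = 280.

Factor: h² - g² = (h+g)(h-g) = 280.
We need two factors of 280 with the same parity.
Use h+g = 140 and h-g = 2 (product 140·2 = 280).
Adding: 2h = 142, so h = 71.
Subtracting: 2g = 138, so g = 69.
Check: 71² - 69² = 5041 - 4761 = 280 ✓

h = 71, g = 69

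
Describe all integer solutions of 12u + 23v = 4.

Step 1: Compute gcd(12, 23) = 1.
Since 1 divides 4, solutions exist.

Step 2: Find a particular solution using extended Euclidean algorithm.
We get u₀ = 8, v₀ = -4.
Check: 12*8 + 23*-4 = 4 = 4 ✓

Step 3: Write the general solution.
u = 8 + (23/1)t = 8 + 23t
v = -4 - (12/1)t = -4 - 12t
for any integer t.

u = 8 + 23t, v = -4 - 12t for integer t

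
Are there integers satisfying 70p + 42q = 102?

Step 1: Compute gcd(70, 42).
gcd(70, 42) = 14

Step 2: Check divisibility.
Does 14 divide 102? 102 = 14 x 7 + 4, so no.

By the theorem on linear Diophantine equations, 70p + 42q = 102 has integer solutions if and only if gcd(70, 42) divides 102. Since 14 does not divide 102, no solutions exist.

No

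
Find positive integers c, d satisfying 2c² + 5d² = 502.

Try small values of c and check whether (502 - 2c²)/5 is a perfect square.
c = 1: 2·1² = 2, so 5d² = 502 - 2 = 500, giving d² = 100, d = 10.
Check: 2·1² + 5·10² = 2 + 500 = 502 ✓

c = 1, d = 10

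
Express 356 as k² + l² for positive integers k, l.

We need to find integers k, l > 0 such that k² + l² = 356.
Trying k = 10: l² = 356 - 10² = 356 - 100 = 256
l = 16
Check: 10² + 16² = 100 + 256 = 356 ✓

356 = 10² + 16²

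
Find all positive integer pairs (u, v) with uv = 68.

The positive divisors of 68 are: 1, 2, 4, 17, 34, 68.
Each divisor d gives the pair (d, 68/d):
(1, 68), (2, 34), (4, 17), (17, 4), (34, 2), (68, 1)

(1, 68), (2, 34), (4, 17), (17, 4), (34, 2), (68, 1)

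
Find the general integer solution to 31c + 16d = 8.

Step 1: Compute gcd(31, 16) = 1.
Since 1 divides 8, solutions exist.

Step 2: Find a particular solution using extended Euclidean algorithm.
We get c₀ = -8, d₀ = 16.
Check: 31*-8 + 16*16 = 8 = 8 ✓

Step 3: Write the general solution.
c = -8 + (16/1)t = -8 + 16t
d = 16 - (31/1)t = 16 - 31t
for any integer t.

c = -8 + 16t, d = 16 - 31t for integer t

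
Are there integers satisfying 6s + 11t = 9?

Step 1: Compute gcd(6, 11).
gcd(6, 11) = 1

Step 2: Check divisibility.
Does 1 divide 9? 9 = 1 x 9, so yes.

By the theorem on linear Diophantine equations, 6s + 11t = 9 has integer solutions if and only if gcd(6, 11) divides 9. Since 1 | 9, solutions exist.

Yes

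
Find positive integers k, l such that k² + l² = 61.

Search for k with 61 - k² a perfect square.
k = 5: 61 - 5² = 61 - 25 = 36 = 6² ✓
So k = 5, l = 6.

k = 5, l = 6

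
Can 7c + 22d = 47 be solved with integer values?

Step 1: Compute gcd(7, 22).
gcd(7, 22) = 1

Step 2: Check divisibility.
Does 1 divide 47? 47 = 1 x 47, so yes.

By the theorem on linear Diophantine equations, 7c + 22d = 47 has integer solutions if and only if gcd(7, 22) divides 47. Since 1 | 47, solutions exist.

Yes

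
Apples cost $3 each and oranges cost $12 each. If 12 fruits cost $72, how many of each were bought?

Let a = apples, o = oranges.
a + o = 12
3a + 12o = 72
Substitute o = 12 - a:
3a + 12(12 - a) = 72
(3 - 12)a = 72 - 144
-9a = -72
a = 8, o = 12 - 8 = 4

Apples: 8, Oranges: 4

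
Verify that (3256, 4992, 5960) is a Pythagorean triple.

Compute a² + b² = 3256² + 4992² = 10601536 + 24920064 = 35521600
Compute c² = 5960² = 35521600
Since 35521600 = 35521600, confirmed.

Yes, it is a Pythagorean triple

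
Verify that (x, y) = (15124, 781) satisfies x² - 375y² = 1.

Compute x² = 15124² = 228735376
Compute 375y² = 375·781² = 375·609961 = 228735375
x² - 375y² = 228735376 - 228735375 = 1
Since this equals 1, (15124, 781) is a solution.

Yes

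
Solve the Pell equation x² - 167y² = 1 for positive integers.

We seek the smallest positive integers (x, y) with x² - 167y² = 1, i.e., x² = 167y² + 1.
Try successive y values:
y = 1: x² = 167·1² + 1 = 168, not a perfect square
y = 2: x² = 167·2² + 1 = 669, not a perfect square
y = 3: x² = 167·3² + 1 = 1504, not a perfect square
... continuing the search (or via continued fractions) ...
y = 13: x² = 167·13² + 1 = 28224, x = 168 ✓

Verify: 168² - 167·13² = 28224 - 28223 = 1 ✓

x = 168, y = 13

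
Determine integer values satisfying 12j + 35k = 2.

Step 1: Check solvability.
gcd(12, 35) = 1
Since 1 divides 2, solutions exist.

Step 2: Apply extended Euclidean algorithm to find gcd.
We find integers such that 12*x0 + 35*y0 = 1

Step 3: Scale the particular solution.
Multiply by 2/1 = 2:
j = 6, k = -2

Step 4: Verify.
12*(6) + 35*(-2) = 2 = 2 ✓

j = 6, k = -2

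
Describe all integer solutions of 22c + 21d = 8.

Step 1: Compute gcd(22, 21) = 1.
Since 1 divides 8, solutions exist.

Step 2: Find a particular solution using extended Euclidean algorithm.
We get c₀ = 8, d₀ = -8.
Check: 22*8 + 21*-8 = 8 = 8 ✓

Step 3: Write the general solution.
c = 8 + (21/1)t = 8 + 21t
d = -8 - (22/1)t = -8 - 22t
for any integer t.

c = 8 + 21t, d = -8 - 22t for integer t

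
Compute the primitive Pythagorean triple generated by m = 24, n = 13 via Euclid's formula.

a = m² - n² = 24² - 13² = 576 - 169 = 407
b = 2mn = 2·24·13 = 624
c = m² + n² = 576 + 169 = 745
Verify: 407² + 624² = 165649 + 389376 = 555025 = 745² ✓

(407, 624, 745)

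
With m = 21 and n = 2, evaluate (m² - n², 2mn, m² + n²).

a = m² - n² = 441 - 4 = 437
b = 2mn = 2·21·2 = 84
c = m² + n² = 441 + 4 = 445
Verify: 437² + 84² = 190969 + 7056 = 198025 = 445² ✓

(437, 84, 445)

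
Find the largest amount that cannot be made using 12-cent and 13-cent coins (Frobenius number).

For two coprime denominations a and b, the Frobenius number (largest value not representable as a non-negative combination) is ab - a - b.
Here gcd(12, 13) = 1, so they are coprime.
F(12, 13) = 12·13 - 12 - 13 = 156 - 25 = 131

131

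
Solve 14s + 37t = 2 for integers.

Step 1: Check solvability.
gcd(14, 37) = 1
Since 1 divides 2, solutions exist.

Step 2: Apply extended Euclidean algorithm to find gcd.
We find integers such that 14*x0 + 37*y0 = 1

Step 3: Scale the particular solution.
Multiply by 2/1 = 2:
s = 16, t = -6

Step 4: Verify.
14*(16) + 37*(-6) = 2 = 2 ✓

s = 16, t = -6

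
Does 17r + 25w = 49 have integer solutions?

Step 1: Compute gcd(17, 25).
gcd(17, 25) = 1

Step 2: Check divisibility.
Does 1 divide 49? 49 = 1 x 49, so yes.

By the theorem on linear Diophantine equations, 17r + 25w = 49 has integer solutions if and only if gcd(17, 25) divides 49. Since 1 | 49, solutions exist.

Yes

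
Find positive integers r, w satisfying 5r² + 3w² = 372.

Try small values of r and check whether (372 - 5r²)/3 is a perfect square.
r = 6: 5·6² = 180, so 3w² = 372 - 180 = 192, giving w² = 64, w = 8.
Check: 5·6² + 3·8² = 180 + 192 = 372 ✓

r = 6, w = 8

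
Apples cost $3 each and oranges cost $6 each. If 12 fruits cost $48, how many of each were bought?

Let a = apples, o = oranges.
a + o = 12
3a + 6o = 48
Substitute o = 12 - a:
3a + 6(12 - a) = 48
(3 - 6)a = 48 - 72
-3a = -24
a = 8, o = 12 - 8 = 4

Apples: 8, Oranges: 4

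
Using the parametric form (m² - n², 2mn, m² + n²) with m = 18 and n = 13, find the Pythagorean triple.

a = m² - n² = 324 - 169 = 155
b = 2mn = 2·18·13 = 468
c = m² + n² = 324 + 169 = 493
Verify: 155² + 468² = 24025 + 219024 = 243049 = 493² ✓

(155, 468, 493)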